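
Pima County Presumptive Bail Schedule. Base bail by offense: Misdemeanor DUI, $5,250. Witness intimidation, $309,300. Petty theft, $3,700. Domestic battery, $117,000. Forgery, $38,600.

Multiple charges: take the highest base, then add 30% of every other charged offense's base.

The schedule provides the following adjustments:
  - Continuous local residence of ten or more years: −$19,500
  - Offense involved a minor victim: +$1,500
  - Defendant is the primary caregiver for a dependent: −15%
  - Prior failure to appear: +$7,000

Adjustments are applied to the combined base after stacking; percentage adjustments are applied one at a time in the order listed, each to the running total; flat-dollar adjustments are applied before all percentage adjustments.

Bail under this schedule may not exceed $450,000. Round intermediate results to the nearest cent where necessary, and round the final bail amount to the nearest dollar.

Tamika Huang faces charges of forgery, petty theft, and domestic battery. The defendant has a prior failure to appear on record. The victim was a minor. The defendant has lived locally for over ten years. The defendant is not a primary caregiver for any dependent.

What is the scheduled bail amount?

$118,690

Base amounts from the schedule: forgery $38,600; petty theft $3,700; domestic battery $117,000.
Stacking rule: highest base plus 30% of each additional charge. Highest is domestic battery at $117,000. Additional: $38,600 × 30% = $11,580; $3,700 × 30% = $1,110. Combined base = $117,000 + $12,690 = $129,690.
Continuous local residence of ten or more years (−$19,500 flat): $129,690 − $19,500 = $110,190.
Offense involved a minor victim (+$1,500 flat): $110,190 + $1,500 = $111,690.
Prior failure to appear (+$7,000 flat): $111,690 + $7,000 = $118,690.
$118,690 is within the $450,000 maximum.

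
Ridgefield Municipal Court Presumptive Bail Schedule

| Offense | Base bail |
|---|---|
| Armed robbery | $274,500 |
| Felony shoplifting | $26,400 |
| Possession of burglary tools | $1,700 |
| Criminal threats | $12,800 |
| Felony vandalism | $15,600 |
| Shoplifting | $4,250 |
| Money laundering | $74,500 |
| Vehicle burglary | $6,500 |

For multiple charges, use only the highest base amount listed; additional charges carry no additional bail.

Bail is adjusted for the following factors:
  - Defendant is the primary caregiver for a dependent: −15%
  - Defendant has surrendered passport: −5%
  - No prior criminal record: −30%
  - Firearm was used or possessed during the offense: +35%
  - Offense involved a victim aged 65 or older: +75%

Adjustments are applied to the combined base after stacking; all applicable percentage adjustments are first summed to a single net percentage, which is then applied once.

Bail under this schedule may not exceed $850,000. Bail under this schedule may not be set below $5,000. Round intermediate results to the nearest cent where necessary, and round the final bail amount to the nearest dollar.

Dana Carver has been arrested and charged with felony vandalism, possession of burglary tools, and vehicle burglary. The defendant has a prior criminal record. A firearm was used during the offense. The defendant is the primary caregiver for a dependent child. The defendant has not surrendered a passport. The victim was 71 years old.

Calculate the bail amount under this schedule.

$30,420

Base amounts from the schedule: felony vandalism $15,600; possession of burglary tools $1,700; vehicle burglary $6,500.
Stacking rule: use the highest base only. Highest is felony vandalism at $15,600. Combined base = $15,600.
Net percentage adjustment: −15% +35% +75% = +95%. $15,600 × 1.95 = $30,420.
$30,420 is within the $850,000 maximum.
$30,420 is at or above the $5,000 minimum.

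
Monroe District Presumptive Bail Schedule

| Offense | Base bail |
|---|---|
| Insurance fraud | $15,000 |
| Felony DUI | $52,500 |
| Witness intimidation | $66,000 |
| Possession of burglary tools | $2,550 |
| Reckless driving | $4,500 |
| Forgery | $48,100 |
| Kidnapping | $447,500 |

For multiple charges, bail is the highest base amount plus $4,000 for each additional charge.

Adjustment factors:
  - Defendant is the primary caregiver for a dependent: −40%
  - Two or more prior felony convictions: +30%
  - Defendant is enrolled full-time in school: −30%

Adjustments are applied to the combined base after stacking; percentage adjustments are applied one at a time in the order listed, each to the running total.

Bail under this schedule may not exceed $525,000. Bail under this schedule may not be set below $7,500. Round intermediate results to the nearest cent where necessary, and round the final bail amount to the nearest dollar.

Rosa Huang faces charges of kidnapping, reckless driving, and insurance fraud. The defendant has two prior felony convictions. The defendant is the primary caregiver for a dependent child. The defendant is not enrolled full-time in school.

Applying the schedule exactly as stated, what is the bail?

$355,290

Base amounts from the schedule: kidnapping $447,500; reckless driving $4,500; insurance fraud $15,000.
Stacking rule: highest base plus $4,000 per additional charge. Highest is kidnapping at $447,500; 2 additional charges → +$8,000. Combined base = $455,500.
Defendant is the primary caregiver for a dependent (−40%): $455,500 × 0.6 = $273,300.
Two or more prior felony convictions (+30%): $273,300 × 1.3 = $355,290.
$355,290 is within the $525,000 maximum.
$355,290 is at or above the $7,500 minimum.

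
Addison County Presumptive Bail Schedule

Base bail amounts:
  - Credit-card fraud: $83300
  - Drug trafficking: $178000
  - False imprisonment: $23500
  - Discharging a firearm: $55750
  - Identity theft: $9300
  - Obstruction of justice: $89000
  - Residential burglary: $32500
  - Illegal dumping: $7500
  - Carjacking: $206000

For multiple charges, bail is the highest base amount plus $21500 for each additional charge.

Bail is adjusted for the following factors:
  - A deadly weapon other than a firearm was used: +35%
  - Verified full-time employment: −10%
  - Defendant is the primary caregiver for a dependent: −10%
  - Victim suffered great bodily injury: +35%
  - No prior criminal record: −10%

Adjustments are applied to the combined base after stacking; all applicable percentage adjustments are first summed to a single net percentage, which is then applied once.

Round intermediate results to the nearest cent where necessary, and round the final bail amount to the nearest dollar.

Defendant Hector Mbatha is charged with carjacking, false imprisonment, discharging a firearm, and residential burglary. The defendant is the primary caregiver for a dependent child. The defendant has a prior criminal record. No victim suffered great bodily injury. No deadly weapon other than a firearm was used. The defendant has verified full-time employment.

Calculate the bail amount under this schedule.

$216400

Base amounts from the schedule: carjacking $206000; false imprisonment $23500; discharging a firearm $55750; residential burglary $32500.
Stacking rule: highest base plus $21500 per additional charge. Highest is carjacking at $206000; 3 additional charges → +$64500. Combined base = $270500.
Net percentage adjustment: −10% −10% = −20%. $270500 × 0.8 = $216400.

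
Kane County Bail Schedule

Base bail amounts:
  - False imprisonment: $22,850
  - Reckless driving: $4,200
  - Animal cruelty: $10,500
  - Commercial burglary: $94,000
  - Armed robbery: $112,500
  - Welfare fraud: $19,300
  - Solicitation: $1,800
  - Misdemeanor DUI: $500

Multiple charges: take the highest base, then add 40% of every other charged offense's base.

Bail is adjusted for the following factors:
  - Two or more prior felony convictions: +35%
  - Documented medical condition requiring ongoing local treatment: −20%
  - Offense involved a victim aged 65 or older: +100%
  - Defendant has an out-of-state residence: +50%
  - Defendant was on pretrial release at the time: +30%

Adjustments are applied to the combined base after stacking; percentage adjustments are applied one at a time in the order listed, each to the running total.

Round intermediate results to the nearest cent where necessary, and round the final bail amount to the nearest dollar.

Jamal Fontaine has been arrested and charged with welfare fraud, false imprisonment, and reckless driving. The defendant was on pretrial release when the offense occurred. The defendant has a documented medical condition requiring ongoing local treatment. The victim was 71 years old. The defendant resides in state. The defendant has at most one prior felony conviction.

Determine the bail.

$67,080

Base amounts from the schedule: welfare fraud $19,300; false imprisonment $22,850; reckless driving $4,200.
Stacking rule: highest base plus 40% of each additional charge. Highest is false imprisonment at $22,850. Additional: $19,300 × 40% = $7,720; $4,200 × 40% = $1,680. Combined base = $22,850 + $9,400 = $32,250.
Documented medical condition requiring ongoing local treatment (−20%): $32,250 × 0.8 = $25,800.
Offense involved a victim aged 65 or older (+100%): $25,800 × 2 = $51,600.
Defendant was on pretrial release at the time (+30%): $51,600 × 1.3 = $67,080.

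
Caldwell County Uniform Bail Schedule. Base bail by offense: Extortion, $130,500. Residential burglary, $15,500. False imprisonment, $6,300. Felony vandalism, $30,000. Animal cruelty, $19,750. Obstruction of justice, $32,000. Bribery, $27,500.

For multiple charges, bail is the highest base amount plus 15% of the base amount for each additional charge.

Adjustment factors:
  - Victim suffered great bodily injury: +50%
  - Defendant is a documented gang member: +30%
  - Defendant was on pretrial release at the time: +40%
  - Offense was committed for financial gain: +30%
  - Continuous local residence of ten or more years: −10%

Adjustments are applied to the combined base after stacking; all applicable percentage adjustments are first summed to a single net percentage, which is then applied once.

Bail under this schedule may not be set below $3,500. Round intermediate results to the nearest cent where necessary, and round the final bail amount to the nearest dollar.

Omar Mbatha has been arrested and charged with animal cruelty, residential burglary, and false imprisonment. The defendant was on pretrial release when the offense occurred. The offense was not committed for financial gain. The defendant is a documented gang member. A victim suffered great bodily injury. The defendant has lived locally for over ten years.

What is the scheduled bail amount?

$48,342

Base amounts from the schedule: animal cruelty $19,750; residential burglary $15,500; false imprisonment $6,300.
Stacking rule: highest base plus 15% of each additional charge. Highest is animal cruelty at $19,750. Additional: $15,500 × 15% = $2,325; $6,300 × 15% = $945. Combined base = $19,750 + $3,270 = $23,020.
Net percentage adjustment: +50% +30% +40% −10% = +110%. $23,020 × 2.1 = $48,342.
$48,342 is at or above the $3,500 minimum.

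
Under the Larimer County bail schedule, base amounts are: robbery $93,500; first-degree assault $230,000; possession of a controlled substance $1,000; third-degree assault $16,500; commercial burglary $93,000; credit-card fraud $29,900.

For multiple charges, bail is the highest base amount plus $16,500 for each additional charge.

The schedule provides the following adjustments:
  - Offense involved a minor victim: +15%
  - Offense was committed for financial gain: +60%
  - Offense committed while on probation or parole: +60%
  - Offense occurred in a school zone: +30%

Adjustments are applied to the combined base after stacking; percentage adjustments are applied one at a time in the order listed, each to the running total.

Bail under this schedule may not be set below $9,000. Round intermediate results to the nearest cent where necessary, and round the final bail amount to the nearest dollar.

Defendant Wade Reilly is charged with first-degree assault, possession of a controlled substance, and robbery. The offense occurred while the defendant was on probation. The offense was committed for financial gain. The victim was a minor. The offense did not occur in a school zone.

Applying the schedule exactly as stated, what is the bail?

Base amounts from the schedule: first-degree assault $230,000; possession of a controlled substance $1,000; robbery $93,500.
Stacking rule: highest base plus $16,500 per additional charge. Highest is first-degree assault at $230,000; 2 additional charges → +$33,000. Combined base = $263,000.
Offense involved a minor victim (+15%): $263,000 × 1.15 = $302,450.
Offense was committed for financial gain (+60%): $302,450 × 1.6 = $483,920.
Offense committed while on probation or parole (+60%): $483,920 × 1.6 = $774,272.
$774,272 is at or above the $9,000 minimum.

$774,272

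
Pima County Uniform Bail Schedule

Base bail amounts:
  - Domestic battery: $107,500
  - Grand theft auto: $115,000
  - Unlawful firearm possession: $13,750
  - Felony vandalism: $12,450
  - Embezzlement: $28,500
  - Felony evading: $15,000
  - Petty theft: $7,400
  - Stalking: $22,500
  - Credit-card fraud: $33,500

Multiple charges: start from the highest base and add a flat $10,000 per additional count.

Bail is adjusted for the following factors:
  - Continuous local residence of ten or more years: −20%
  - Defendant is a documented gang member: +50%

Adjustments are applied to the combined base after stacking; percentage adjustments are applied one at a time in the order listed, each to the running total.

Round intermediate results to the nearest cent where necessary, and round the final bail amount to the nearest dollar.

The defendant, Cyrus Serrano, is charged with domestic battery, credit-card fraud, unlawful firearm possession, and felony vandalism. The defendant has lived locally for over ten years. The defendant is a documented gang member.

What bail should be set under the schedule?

Base amounts from the schedule: domestic battery $107,500; credit-card fraud $33,500; unlawful firearm possession $13,750; felony vandalism $12,450.
Stacking rule: highest base plus $10,000 per additional charge. Highest is domestic battery at $107,500; 3 additional charges → +$30,000. Combined base = $137,500.
Continuous local residence of ten or more years (−20%): $137,500 × 0.8 = $110,000.
Defendant is a documented gang member (+50%): $110,000 × 1.5 = $165,000.

$165,000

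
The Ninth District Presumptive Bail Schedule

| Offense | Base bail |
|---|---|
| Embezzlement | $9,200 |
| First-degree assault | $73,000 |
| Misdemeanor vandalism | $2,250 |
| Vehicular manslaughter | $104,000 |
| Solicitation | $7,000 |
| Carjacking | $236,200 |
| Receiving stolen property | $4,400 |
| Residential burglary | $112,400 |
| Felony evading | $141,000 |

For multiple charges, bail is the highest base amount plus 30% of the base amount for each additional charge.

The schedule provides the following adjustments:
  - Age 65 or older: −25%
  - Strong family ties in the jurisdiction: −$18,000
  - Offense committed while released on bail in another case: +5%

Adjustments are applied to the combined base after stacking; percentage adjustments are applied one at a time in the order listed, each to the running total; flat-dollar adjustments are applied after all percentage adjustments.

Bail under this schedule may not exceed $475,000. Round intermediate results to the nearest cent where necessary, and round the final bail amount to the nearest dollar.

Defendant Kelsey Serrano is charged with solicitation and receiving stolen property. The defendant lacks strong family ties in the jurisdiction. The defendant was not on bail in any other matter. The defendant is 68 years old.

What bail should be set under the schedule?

$6,240

Base amounts from the schedule: solicitation $7,000; receiving stolen property $4,400.
Stacking rule: highest base plus 30% of each additional charge. Highest is solicitation at $7,000. Additional: $4,400 × 30% = $1,320. Combined base = $7,000 + $1,320 = $8,320.
Age 65 or older (−25%): $8,320 × 0.75 = $6,240.
$6,240 is within the $475,000 maximum.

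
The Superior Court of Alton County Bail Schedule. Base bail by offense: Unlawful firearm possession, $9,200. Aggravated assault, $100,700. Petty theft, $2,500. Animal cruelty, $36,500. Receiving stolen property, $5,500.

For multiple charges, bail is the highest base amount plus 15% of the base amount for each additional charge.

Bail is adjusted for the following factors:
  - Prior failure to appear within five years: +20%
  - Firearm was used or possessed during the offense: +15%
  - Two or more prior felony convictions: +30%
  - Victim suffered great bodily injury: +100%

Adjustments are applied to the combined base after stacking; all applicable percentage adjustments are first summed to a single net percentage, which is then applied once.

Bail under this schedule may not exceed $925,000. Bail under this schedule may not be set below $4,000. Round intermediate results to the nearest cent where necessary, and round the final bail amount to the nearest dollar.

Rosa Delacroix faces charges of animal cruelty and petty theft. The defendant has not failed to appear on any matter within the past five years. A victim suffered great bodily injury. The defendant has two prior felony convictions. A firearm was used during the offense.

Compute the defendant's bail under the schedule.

Base amounts from the schedule: animal cruelty $36,500; petty theft $2,500.
Stacking rule: highest base plus 15% of each additional charge. Highest is animal cruelty at $36,500. Additional: $2,500 × 15% = $375. Combined base = $36,500 + $375 = $36,875.
Net percentage adjustment: +15% +30% +100% = +145%. $36,875 × 2.45 = $90,343.75.
$90,343.75 is within the $925,000 maximum.
$90,343.75 is at or above the $4,000 minimum.
Rounded to the nearest dollar: $90,344.

$90,344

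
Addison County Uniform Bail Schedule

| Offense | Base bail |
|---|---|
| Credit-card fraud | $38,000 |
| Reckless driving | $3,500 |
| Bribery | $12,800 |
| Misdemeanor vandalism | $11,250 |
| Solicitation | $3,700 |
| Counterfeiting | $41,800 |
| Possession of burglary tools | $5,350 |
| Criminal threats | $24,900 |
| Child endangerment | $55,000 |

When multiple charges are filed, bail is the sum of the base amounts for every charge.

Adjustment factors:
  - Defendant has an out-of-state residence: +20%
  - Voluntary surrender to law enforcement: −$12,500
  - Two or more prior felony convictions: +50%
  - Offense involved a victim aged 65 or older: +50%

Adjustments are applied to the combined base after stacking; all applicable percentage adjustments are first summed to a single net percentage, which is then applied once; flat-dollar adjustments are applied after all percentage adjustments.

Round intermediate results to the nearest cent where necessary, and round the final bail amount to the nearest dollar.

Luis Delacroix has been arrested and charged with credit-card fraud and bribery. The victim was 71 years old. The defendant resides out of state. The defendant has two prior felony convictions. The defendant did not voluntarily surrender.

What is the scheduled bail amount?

$111,760

Base amounts from the schedule: credit-card fraud $38,000; bribery $12,800.
Stacking rule: sum of all bases. $38,000 + $12,800 = $50,800.
Net percentage adjustment: +20% +50% +50% = +120%. $50,800 × 2.2 = $111,760.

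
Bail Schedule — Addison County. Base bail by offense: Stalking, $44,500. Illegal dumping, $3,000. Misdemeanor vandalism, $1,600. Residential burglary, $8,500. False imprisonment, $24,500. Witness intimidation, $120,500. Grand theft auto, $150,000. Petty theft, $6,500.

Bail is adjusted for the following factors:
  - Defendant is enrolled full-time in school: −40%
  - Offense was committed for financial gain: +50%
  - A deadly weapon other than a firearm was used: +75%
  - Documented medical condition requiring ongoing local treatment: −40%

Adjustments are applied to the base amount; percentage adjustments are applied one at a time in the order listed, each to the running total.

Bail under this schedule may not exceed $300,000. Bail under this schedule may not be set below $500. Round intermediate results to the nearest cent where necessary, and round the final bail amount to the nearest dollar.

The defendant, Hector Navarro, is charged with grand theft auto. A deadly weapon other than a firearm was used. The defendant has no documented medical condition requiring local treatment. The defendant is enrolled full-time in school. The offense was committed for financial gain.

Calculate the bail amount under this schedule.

$236,250

Base amounts from the schedule: grand theft auto $150,000.
Single charge. Combined base = $150,000.
Defendant is enrolled full-time in school (−40%): $150,000 × 0.6 = $90,000.
Offense was committed for financial gain (+50%): $90,000 × 1.5 = $135,000.
A deadly weapon other than a firearm was used (+75%): $135,000 × 1.75 = $236,250.
$236,250 is within the $300,000 maximum.
$236,250 is at or above the $500 minimum.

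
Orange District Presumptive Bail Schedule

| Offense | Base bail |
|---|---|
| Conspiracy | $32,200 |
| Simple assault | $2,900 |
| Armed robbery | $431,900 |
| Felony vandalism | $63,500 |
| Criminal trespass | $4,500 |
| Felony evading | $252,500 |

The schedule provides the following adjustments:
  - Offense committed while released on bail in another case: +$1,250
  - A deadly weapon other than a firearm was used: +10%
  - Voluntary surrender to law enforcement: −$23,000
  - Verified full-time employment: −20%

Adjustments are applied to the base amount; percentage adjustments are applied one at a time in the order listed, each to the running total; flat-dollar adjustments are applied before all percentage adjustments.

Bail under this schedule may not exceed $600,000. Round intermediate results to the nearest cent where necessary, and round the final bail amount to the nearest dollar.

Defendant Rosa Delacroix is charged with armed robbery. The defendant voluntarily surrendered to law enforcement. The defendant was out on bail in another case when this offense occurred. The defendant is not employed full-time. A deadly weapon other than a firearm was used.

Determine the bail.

$451,165

Base amounts from the schedule: armed robbery $431,900.
Single charge. Combined base = $431,900.
Offense committed while released on bail in another case (+$1,250 flat): $431,900 + $1,250 = $433,150.
Voluntary surrender to law enforcement (−$23,000 flat): $433,150 − $23,000 = $410,150.
A deadly weapon other than a firearm was used (+10%): $410,150 × 1.1 = $451,165.
$451,165 is within the $600,000 maximum.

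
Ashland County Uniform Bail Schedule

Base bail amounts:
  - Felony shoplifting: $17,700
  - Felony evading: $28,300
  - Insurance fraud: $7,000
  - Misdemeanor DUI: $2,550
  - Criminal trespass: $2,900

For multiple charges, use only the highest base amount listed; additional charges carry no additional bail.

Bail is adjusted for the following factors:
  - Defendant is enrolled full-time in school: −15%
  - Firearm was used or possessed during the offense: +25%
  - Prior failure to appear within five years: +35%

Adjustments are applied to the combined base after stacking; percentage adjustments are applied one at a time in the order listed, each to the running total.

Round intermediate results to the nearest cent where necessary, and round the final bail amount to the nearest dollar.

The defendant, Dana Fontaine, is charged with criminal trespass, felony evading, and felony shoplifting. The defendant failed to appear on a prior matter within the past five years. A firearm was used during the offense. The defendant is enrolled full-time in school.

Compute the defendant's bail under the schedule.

$40,593

Base amounts from the schedule: criminal trespass $2,900; felony evading $28,300; felony shoplifting $17,700.
Stacking rule: use the highest base only. Highest is felony evading at $28,300. Combined base = $28,300.
Defendant is enrolled full-time in school (−15%): $28,300 × 0.85 = $24,055.
Firearm was used or possessed during the offense (+25%): $24,055 × 1.25 = $30,068.75.
Prior failure to appear within five years (+35%): $30,068.75 × 1.35 = $40,592.81.
Rounded to the nearest dollar: $40,593.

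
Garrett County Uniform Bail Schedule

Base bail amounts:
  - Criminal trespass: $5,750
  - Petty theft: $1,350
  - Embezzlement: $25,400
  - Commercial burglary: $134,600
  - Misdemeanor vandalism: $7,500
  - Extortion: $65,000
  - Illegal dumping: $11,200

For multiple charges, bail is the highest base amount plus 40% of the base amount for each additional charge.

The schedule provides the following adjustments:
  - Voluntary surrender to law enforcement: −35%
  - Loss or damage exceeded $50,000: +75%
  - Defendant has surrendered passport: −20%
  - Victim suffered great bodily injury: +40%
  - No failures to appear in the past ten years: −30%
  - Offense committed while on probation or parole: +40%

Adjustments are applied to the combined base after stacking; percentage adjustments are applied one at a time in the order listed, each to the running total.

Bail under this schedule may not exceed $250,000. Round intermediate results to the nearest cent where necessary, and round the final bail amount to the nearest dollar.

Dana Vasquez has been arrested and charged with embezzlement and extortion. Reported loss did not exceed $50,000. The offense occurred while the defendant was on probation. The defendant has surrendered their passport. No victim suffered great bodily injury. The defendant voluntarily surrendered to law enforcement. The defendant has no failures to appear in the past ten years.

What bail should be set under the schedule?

$38,302

Base amounts from the schedule: embezzlement $25,400; extortion $65,000.
Stacking rule: highest base plus 40% of each additional charge. Highest is extortion at $65,000. Additional: $25,400 × 40% = $10,160. Combined base = $65,000 + $10,160 = $75,160.
Voluntary surrender to law enforcement (−35%): $75,160 × 0.65 = $48,854.
Defendant has surrendered passport (−20%): $48,854 × 0.8 = $39,083.20.
No failures to appear in the past ten years (−30%): $39,083.20 × 0.7 = $27,358.24.
Offense committed while on probation or parole (+40%): $27,358.24 × 1.4 = $38,301.54.
$38,301.54 is within the $250,000 maximum.
Rounded to the nearest dollar: $38,302.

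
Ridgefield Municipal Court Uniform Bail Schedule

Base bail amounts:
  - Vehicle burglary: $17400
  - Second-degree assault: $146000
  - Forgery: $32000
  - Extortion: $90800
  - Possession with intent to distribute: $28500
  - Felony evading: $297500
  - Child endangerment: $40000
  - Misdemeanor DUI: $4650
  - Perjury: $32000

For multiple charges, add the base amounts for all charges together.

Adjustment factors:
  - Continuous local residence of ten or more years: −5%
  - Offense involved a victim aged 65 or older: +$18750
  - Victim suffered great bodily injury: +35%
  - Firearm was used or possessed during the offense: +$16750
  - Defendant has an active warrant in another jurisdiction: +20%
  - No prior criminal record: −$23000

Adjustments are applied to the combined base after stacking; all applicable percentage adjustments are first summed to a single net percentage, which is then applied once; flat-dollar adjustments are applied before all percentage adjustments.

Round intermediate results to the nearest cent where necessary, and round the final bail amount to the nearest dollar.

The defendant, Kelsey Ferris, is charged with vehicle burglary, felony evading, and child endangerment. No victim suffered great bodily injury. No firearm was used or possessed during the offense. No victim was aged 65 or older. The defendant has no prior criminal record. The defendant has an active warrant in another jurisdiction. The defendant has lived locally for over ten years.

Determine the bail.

$381685

Base amounts from the schedule: vehicle burglary $17400; felony evading $297500; child endangerment $40000.
Stacking rule: sum of all bases. $17400 + $297500 + $40000 = $354900.
No prior criminal record (−$23000 flat): $354900 − $23000 = $331900.
Net percentage adjustment: −5% +20% = +15%. $331900 × 1.15 = $381685.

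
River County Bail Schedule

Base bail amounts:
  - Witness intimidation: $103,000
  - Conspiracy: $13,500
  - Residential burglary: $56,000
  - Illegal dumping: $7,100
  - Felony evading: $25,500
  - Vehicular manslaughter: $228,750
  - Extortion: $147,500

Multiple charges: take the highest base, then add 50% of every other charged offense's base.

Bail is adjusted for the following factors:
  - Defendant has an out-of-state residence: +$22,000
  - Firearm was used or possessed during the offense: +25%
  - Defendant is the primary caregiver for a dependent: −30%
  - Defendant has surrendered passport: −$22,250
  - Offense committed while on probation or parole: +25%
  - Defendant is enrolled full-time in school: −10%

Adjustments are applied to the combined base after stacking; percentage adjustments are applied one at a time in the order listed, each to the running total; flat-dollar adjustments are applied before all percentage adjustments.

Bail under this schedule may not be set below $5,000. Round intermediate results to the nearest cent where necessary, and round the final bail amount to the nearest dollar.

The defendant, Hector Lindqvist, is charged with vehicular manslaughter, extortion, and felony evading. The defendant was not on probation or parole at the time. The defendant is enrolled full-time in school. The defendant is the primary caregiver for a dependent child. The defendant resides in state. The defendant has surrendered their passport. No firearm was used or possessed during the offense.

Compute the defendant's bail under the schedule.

Base amounts from the schedule: vehicular manslaughter $228,750; extortion $147,500; felony evading $25,500.
Stacking rule: highest base plus 50% of each additional charge. Highest is vehicular manslaughter at $228,750. Additional: $147,500 × 50% = $73,750; $25,500 × 50% = $12,750. Combined base = $228,750 + $86,500 = $315,250.
Defendant has surrendered passport (−$22,250 flat): $315,250 − $22,250 = $293,000.
Defendant is the primary caregiver for a dependent (−30%): $293,000 × 0.7 = $205,100.
Defendant is enrolled full-time in school (−10%): $205,100 × 0.9 = $184,590.
$184,590 is at or above the $5,000 minimum.

$184,590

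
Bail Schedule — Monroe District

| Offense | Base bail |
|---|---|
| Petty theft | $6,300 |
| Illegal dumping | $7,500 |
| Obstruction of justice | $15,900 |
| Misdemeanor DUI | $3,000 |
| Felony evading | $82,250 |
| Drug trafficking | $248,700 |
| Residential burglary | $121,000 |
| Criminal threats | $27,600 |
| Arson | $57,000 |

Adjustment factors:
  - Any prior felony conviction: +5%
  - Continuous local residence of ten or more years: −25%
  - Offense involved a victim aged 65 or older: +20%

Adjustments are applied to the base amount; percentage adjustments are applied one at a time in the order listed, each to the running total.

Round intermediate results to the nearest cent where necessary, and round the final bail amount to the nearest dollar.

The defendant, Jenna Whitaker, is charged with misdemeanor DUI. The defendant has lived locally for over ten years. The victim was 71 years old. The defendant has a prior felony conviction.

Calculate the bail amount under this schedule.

Base amounts from the schedule: misdemeanor DUI $3,000.
Single charge. Combined base = $3,000.
Any prior felony conviction (+5%): $3,000 × 1.05 = $3,150.
Continuous local residence of ten or more years (−25%): $3,150 × 0.75 = $2,362.50.
Offense involved a victim aged 65 or older (+20%): $2,362.50 × 1.2 = $2,835.

$2,835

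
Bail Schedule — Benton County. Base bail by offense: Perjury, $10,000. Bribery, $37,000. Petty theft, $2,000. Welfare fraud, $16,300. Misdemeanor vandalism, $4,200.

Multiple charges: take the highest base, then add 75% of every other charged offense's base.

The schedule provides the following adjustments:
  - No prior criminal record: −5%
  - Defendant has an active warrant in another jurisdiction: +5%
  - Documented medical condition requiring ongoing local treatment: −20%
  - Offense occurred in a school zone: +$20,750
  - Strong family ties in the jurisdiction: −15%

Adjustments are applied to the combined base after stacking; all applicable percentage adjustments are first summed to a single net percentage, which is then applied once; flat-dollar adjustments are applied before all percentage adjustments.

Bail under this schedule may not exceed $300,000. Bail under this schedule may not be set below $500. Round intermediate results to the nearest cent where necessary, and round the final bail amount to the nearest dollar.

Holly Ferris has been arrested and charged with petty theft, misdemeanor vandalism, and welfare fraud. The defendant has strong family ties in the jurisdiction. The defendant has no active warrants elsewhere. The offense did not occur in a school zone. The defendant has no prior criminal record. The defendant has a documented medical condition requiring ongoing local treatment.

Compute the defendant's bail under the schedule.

$12,570

Base amounts from the schedule: petty theft $2,000; misdemeanor vandalism $4,200; welfare fraud $16,300.
Stacking rule: highest base plus 75% of each additional charge. Highest is welfare fraud at $16,300. Additional: $2,000 × 75% = $1,500; $4,200 × 75% = $3,150. Combined base = $16,300 + $4,650 = $20,950.
Net percentage adjustment: −5% −20% −15% = −40%. $20,950 × 0.6 = $12,570.
$12,570 is within the $300,000 maximum.
$12,570 is at or above the $500 minimum.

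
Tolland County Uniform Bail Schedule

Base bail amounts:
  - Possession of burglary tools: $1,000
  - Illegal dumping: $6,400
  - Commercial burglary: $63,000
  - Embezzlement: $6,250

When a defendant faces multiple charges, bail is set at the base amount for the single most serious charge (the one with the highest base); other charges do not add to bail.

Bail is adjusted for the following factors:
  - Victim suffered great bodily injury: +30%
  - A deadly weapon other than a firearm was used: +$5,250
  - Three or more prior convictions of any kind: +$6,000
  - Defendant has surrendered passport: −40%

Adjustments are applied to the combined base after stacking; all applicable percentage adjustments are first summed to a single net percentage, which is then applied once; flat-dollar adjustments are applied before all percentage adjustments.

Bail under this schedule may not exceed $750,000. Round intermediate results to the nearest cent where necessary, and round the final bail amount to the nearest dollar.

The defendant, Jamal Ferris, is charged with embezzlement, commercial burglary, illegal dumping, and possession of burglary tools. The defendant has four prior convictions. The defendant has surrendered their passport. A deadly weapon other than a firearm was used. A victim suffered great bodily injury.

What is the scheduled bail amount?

Base amounts from the schedule: embezzlement $6,250; commercial burglary $63,000; illegal dumping $6,400; possession of burglary tools $1,000.
Stacking rule: use the highest base only. Highest is commercial burglary at $63,000. Combined base = $63,000.
A deadly weapon other than a firearm was used (+$5,250 flat): $63,000 + $5,250 = $68,250.
Three or more prior convictions of any kind (+$6,000 flat): $68,250 + $6,000 = $74,250.
Net percentage adjustment: +30% −40% = −10%. $74,250 × 0.9 = $66,825.
$66,825 is within the $750,000 maximum.

$66,825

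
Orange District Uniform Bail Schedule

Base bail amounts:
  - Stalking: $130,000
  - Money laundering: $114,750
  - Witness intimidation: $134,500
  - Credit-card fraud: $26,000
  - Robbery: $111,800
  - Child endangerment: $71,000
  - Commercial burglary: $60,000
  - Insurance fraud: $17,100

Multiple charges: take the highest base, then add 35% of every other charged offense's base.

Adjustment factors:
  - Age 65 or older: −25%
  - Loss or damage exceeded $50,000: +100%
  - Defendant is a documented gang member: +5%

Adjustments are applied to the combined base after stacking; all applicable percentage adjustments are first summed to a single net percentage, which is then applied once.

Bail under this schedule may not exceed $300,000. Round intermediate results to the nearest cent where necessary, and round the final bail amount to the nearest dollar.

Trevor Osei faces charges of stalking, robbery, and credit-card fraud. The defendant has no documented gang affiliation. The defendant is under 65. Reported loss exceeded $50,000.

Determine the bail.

Base amounts from the schedule: stalking $130,000; robbery $111,800; credit-card fraud $26,000.
Stacking rule: highest base plus 35% of each additional charge. Highest is stalking at $130,000. Additional: $111,800 × 35% = $39,130; $26,000 × 35% = $9,100. Combined base = $130,000 + $48,230 = $178,230.
Loss or damage exceeded $50,000 (+100%): $178,230 × 2 = $356,460.
Result $356,460 exceeds the maximum of $300,000; bail is capped at $300,000.

$300,000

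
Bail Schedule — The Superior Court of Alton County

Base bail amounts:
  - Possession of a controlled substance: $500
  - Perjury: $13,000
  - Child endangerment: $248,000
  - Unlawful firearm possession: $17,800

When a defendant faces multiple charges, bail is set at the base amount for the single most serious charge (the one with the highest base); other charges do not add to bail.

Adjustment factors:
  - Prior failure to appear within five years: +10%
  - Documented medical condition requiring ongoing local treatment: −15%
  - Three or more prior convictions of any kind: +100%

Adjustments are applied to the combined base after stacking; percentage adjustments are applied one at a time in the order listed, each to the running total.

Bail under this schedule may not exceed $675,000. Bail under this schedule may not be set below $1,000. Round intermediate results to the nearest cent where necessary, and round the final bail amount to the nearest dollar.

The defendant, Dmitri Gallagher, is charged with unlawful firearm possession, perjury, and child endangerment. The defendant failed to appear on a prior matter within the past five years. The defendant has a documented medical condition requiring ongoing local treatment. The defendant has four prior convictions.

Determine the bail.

Base amounts from the schedule: unlawful firearm possession $17,800; perjury $13,000; child endangerment $248,000.
Stacking rule: use the highest base only. Highest is child endangerment at $248,000. Combined base = $248,000.
Prior failure to appear within five years (+10%): $248,000 × 1.1 = $272,800.
Documented medical condition requiring ongoing local treatment (−15%): $272,800 × 0.85 = $231,880.
Three or more prior convictions of any kind (+100%): $231,880 × 2 = $463,760.
$463,760 is within the $675,000 maximum.
$463,760 is at or above the $1,000 minimum.

$463,760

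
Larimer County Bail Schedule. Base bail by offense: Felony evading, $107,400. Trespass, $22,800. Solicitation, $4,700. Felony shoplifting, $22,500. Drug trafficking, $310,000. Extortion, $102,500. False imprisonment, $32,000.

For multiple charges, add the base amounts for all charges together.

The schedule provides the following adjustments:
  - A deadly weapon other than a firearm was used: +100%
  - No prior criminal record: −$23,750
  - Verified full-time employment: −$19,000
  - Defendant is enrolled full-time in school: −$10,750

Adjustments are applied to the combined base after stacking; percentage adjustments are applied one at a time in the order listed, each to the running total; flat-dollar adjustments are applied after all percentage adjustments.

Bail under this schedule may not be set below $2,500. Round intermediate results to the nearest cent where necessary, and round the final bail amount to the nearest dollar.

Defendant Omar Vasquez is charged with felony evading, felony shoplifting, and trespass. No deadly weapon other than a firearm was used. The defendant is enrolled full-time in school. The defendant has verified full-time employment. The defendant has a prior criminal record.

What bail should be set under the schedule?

Base amounts from the schedule: felony evading $107,400; felony shoplifting $22,500; trespass $22,800.
Stacking rule: sum of all bases. $107,400 + $22,500 + $22,800 = $152,700.
Verified full-time employment (−$19,000 flat): $152,700 − $19,000 = $133,700.
Defendant is enrolled full-time in school (−$10,750 flat): $133,700 − $10,750 = $122,950.
$122,950 is at or above the $2,500 minimum.

$122,950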